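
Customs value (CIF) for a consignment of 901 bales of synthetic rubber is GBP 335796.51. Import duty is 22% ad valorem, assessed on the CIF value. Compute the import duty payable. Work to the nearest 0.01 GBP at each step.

Import duty = 335796.51 × 22% = 73875.23

Import duty: GBP 73875.23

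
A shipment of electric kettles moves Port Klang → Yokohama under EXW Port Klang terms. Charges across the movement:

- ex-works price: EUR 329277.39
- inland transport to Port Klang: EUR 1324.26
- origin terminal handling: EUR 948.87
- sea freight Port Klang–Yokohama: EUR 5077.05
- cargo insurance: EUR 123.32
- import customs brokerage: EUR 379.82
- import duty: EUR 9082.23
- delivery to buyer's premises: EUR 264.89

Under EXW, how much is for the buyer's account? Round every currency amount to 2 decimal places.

Buyer's account: EUR 17200.44

EXW: the seller makes goods available at their premises; the buyer bears all onward costs.
Seller's account: goods 329277.39 = 329277.39
Buyer's account: inland to port 1324.26 + origin terminal 948.87 + freight 5077.05 + insurance 123.32 + brokerage 379.82 + duty 9082.23 + delivery 264.89 = 17200.44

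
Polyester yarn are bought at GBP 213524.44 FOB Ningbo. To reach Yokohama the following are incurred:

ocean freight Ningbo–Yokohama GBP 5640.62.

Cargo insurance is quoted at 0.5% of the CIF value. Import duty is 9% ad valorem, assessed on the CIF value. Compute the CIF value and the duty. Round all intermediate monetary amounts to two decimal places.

Let C be the CIF value. C = FOB price + freight + 0.5% × C
C − 0.5% × C = 213524.44 + 5640.62
0.995 × C = 219165.06
C = 219165.06 / 0.995 = 220266.39
Insurance premium = 0.5% × 220266.39 = 1101.33
Import duty = 220266.39 × 9% = 19823.98

CIF value: GBP 220266.39; import duty: GBP 19823.98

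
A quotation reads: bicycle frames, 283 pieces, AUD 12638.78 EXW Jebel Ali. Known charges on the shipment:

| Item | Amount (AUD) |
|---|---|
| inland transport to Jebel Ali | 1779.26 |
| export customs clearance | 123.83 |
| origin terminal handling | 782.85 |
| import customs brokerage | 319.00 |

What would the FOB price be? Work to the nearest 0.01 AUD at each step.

FOB price: AUD 15324.72

Not relevant to the conversion: brokerage — on the buyer under both terms; not part of either seller's price.
From EXW to FOB, the seller additionally bears: inland to port, export clearance, origin terminal.
FOB price = 12638.78 + 1779.26 + 123.83 + 782.85 = 15324.72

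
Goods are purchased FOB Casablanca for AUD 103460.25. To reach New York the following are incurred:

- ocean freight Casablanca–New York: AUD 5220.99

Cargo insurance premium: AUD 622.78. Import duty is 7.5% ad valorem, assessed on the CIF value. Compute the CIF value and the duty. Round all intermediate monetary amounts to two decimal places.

CIF = FOB price + freight + insurance
CIF = 103460.25 + 5220.99 + 622.78 = 109304.02
Import duty = 109304.02 × 7.5% = 8197.80

CIF value: AUD 109304.02; import duty: AUD 8197.80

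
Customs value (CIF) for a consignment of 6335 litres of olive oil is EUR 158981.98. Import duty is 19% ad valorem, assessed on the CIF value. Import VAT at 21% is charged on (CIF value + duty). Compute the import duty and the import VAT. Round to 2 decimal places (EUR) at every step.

Import duty = 158981.98 × 19% = 30206.58
VAT base = CIF + duty = 158981.98 + 30206.58 = 189188.56
Import VAT = 189188.56 × 21% = 39729.60

Import duty: EUR 30206.58; import VAT: EUR 39729.60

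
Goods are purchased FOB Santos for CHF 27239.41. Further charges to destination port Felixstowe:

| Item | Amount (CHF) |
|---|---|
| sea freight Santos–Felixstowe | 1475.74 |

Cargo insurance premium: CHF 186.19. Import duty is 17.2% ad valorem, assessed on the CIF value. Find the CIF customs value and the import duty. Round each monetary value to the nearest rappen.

CIF = FOB price + freight + insurance
CIF = 27239.41 + 1475.74 + 186.19 = 28901.34
Import duty = 28901.34 × 17.2% = 4971.03

CIF value: CHF 28901.34; import duty: CHF 4971.03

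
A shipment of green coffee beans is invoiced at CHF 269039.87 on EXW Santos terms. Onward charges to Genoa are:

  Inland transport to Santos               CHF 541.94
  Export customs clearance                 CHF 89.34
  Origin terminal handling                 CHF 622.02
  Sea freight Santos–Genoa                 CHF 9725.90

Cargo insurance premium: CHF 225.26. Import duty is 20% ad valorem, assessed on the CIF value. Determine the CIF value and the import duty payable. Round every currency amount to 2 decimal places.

CIF value: CHF 280244.33; import duty: CHF 56048.87

CIF = EXW price + pre-shipment costs + freight + insurance
CIF = 269039.87 + 541.94 + 89.34 + 622.02 + 9725.90 + 225.26 = 280244.33
Import duty = 280244.33 × 20% = 56048.87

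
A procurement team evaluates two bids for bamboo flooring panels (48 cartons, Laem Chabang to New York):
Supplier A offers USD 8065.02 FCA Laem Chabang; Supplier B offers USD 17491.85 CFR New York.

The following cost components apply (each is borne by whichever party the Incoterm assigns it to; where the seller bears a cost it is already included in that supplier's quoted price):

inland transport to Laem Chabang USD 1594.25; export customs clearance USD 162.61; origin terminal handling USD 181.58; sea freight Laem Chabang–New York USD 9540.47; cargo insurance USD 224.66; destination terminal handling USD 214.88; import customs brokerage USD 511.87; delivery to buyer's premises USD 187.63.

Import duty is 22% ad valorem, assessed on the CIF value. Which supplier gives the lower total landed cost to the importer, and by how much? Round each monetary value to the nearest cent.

Supplier B is cheaper by USD 360.17

Supplier A (FCA):
CIF value = FCA price + origin terminal + freight + insurance = 8065.02 + 181.58 + 9540.47 + 224.66 = 18011.73
Import duty = 18011.73 × 22% = 3962.58
Buyer bears (A): 181.58 + 9540.47 + 224.66 + 214.88 + 511.87 + 187.63 = 10861.09
Landed cost (A) = invoice 8065.02 + 10861.09 + duty 3962.58 = 22888.69
Supplier B (CFR):
CIF value = CFR price + insurance = 17491.85 + 224.66 = 17716.51
Import duty = 17716.51 × 22% = 3897.63
Buyer bears (B): 224.66 + 214.88 + 511.87 + 187.63 = 1139.04
Landed cost (B) = invoice 17491.85 + 1139.04 + duty 3897.63 = 22528.52
Difference = |22888.69 − 22528.52| = 360.17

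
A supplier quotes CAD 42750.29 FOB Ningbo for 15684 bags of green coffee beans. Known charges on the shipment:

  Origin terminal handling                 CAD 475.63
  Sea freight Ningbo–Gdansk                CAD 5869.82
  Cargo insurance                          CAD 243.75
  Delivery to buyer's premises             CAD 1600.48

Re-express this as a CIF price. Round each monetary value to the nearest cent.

Not relevant to the conversion: origin terminal — on the seller under both FOB and CIF; already in the FOB price and stays in the CIF price. delivery — on the buyer under both terms; not part of either seller's price.
From FOB to CIF, the seller additionally bears: freight, insurance.
CIF price = 42750.29 + 5869.82 + 243.75 = 48863.86

CIF price: CAD 48863.86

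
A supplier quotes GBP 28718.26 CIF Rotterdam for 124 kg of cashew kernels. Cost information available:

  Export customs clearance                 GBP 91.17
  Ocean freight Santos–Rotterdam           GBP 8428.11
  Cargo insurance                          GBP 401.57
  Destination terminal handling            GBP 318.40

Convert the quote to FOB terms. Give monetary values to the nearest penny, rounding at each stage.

FOB price: GBP 19888.58

Not relevant to the conversion: export clearance — on the seller under both CIF and FOB; already in the CIF price and stays in the FOB price. destination terminal — on the buyer under both terms; not part of either seller's price.
From CIF to FOB, the seller no longer bears: freight, insurance.
FOB price = 28718.26 − 8428.11 − 401.57 = 19888.58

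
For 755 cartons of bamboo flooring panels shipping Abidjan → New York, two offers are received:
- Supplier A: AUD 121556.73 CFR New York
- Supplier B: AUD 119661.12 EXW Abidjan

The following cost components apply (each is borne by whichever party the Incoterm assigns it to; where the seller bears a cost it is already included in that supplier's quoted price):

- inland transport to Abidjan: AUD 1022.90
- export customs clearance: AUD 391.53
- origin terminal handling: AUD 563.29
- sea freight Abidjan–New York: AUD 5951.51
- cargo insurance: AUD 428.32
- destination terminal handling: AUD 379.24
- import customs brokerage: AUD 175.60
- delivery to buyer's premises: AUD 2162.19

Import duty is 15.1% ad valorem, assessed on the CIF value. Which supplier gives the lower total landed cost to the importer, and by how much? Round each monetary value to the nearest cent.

Supplier A is cheaper by AUD 6944.70

Supplier A (CFR):
CIF value = CFR price + insurance = 121556.73 + 428.32 = 121985.05
Import duty = 121985.05 × 15.1% = 18419.74
Buyer bears (A): 428.32 + 379.24 + 175.60 + 2162.19 = 3145.35
Landed cost (A) = invoice 121556.73 + 3145.35 + duty 18419.74 = 143121.82
Supplier B (EXW):
CIF value = EXW price + inland to port + export clearance + origin terminal + freight + insurance = 119661.12 + 1022.90 + 391.53 + 563.29 + 5951.51 + 428.32 = 128018.67
Import duty = 128018.67 × 15.1% = 19330.82
Buyer bears (B): 1022.90 + 391.53 + 563.29 + 5951.51 + 428.32 + 379.24 + 175.60 + 2162.19 = 11074.58
Landed cost (B) = invoice 119661.12 + 11074.58 + duty 19330.82 = 150066.52
Difference = |143121.82 − 150066.52| = 6944.70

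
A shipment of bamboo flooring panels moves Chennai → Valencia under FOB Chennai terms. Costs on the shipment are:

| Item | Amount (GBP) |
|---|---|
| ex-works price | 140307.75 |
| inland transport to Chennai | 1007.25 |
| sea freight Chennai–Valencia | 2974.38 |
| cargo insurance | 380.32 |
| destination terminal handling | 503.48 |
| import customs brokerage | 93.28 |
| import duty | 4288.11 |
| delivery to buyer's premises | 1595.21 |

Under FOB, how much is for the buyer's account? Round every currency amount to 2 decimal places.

Buyer's account: GBP 9834.78

FOB: the seller bears costs until goods are on board at the origin port; the buyer bears freight, insurance and all costs thereafter.
Seller's account: goods 140307.75 + inland to port 1007.25 = 141315.00
Buyer's account: freight 2974.38 + insurance 380.32 + destination terminal 503.48 + brokerage 93.28 + duty 4288.11 + delivery 1595.21 = 9834.78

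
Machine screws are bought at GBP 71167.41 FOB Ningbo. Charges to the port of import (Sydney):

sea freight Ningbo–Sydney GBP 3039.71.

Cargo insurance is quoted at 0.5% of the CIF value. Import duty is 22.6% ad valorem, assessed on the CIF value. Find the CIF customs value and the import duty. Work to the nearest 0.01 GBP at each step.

Let C be the CIF value. C = FOB price + freight + 0.5% × C
C − 0.5% × C = 71167.41 + 3039.71
0.995 × C = 74207.12
C = 74207.12 / 0.995 = 74580.02
Insurance premium = 0.5% × 74580.02 = 372.90
Import duty = 74580.02 × 22.6% = 16855.08

CIF value: GBP 74580.02; import duty: GBP 16855.08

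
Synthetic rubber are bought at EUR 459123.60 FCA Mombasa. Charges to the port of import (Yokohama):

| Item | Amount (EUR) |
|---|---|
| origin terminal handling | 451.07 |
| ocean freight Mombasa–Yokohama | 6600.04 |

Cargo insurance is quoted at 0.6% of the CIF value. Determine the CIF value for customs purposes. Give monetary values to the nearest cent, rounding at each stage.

Let C be the CIF value. C = FCA price + pre-shipment costs + freight + 0.6% × C
C − 0.6% × C = 459123.60 + 451.07 + 6600.04
0.994 × C = 466174.71
C = 466174.71 / 0.994 = 468988.64
Insurance premium = 0.6% × 468988.64 = 2813.93

CIF value: EUR 468988.64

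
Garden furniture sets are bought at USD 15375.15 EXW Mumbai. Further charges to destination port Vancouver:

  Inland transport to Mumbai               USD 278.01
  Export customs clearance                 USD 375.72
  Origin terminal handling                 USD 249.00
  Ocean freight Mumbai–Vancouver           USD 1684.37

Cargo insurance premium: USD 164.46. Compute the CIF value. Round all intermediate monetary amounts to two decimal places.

CIF value: USD 18126.71

CIF = EXW price + pre-shipment costs + freight + insurance
CIF = 15375.15 + 278.01 + 375.72 + 249.00 + 1684.37 + 164.46 = 18126.71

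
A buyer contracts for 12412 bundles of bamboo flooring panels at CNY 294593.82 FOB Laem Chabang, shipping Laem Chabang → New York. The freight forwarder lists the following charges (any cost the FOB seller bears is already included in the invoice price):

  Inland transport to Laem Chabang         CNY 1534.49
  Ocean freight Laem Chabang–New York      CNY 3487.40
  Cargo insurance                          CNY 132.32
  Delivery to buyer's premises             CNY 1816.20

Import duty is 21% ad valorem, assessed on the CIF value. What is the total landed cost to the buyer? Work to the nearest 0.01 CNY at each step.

Total landed cost: CNY 362654.58

FOB: the seller bears costs until goods are on board at the origin port; the buyer bears freight, insurance and all costs thereafter.
Already in the invoice (seller's account under FOB): inland to port — exclude.
CIF value = FOB price + freight + insurance = 294593.82 + 3487.40 + 132.32 = 298213.54
Import duty = 298213.54 × 21% = 62624.84
Buyer bears: freight 3487.40 + insurance 132.32 + delivery 1816.20 + duty 62624.84 = 68060.76
Landed cost = invoice 294593.82 + 68060.76 = 362654.58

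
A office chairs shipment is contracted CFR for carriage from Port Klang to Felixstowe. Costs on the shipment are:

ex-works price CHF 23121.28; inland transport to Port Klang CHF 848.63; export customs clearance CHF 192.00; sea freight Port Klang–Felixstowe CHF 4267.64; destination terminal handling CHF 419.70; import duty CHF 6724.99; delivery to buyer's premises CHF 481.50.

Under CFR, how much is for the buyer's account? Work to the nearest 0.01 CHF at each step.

CFR: the seller pays costs through ocean freight to the destination port, but not insurance.
Seller's account: goods 23121.28 + inland to port 848.63 + export clearance 192.00 + freight 4267.64 = 28429.55
Buyer's account: destination terminal 419.70 + duty 6724.99 + delivery 481.50 = 7626.19

Buyer's account: CHF 7626.19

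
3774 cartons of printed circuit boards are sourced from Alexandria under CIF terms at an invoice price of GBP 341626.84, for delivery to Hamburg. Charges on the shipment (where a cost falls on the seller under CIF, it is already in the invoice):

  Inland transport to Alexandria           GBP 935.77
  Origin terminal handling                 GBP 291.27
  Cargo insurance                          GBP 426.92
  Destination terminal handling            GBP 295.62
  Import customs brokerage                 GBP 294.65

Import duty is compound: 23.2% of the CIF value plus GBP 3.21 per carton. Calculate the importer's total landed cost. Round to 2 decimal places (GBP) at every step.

CIF: the seller pays costs through ocean freight and marine insurance to the destination port.
Already in the invoice (seller's account under CIF): inland to port, origin terminal, insurance — exclude.
The CIF price already equals the CIF value: 341626.84
Ad valorem component: 341626.84 × 23.2% = 79257.43
Specific component: 3774 × 3.21 = 12114.54
Import duty = 79257.43 + 12114.54 = 91371.97
Buyer bears: destination terminal 295.62 + brokerage 294.65 + duty 91371.97 = 91962.24
Landed cost = invoice 341626.84 + 91962.24 = 433589.08

Total landed cost: GBP 433589.08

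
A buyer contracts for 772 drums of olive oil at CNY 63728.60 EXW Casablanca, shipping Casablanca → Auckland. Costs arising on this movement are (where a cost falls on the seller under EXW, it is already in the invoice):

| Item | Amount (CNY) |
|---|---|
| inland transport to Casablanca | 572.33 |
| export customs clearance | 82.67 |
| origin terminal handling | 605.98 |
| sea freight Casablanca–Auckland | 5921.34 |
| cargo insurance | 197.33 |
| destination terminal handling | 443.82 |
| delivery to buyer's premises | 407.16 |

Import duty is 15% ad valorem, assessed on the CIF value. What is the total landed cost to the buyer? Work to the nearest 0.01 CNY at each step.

EXW: the seller makes goods available at their premises; the buyer bears all onward costs.
CIF value = EXW price + inland to port + export clearance + origin terminal + freight + insurance = 63728.60 + 572.33 + 82.67 + 605.98 + 5921.34 + 197.33 = 71108.25
Import duty = 71108.25 × 15% = 10666.24
Buyer bears: inland to port 572.33 + export clearance 82.67 + origin terminal 605.98 + freight 5921.34 + insurance 197.33 + destination terminal 443.82 + delivery 407.16 + duty 10666.24 = 18896.87
Landed cost = invoice 63728.60 + 18896.87 = 82625.47

Total landed cost: CNY 82625.47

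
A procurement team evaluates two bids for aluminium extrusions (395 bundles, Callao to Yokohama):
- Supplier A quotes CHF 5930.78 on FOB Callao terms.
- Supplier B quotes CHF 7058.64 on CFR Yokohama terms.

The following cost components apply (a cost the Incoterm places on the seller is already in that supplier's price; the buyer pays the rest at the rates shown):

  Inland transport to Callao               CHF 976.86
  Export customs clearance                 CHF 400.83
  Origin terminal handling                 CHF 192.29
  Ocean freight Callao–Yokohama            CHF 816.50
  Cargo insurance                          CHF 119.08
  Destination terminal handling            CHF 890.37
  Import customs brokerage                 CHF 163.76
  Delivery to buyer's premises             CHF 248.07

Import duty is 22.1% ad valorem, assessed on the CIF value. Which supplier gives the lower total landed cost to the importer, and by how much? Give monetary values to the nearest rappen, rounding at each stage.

Supplier A is cheaper by CHF 380.17

Supplier A (FOB):
CIF value = FOB price + freight + insurance = 5930.78 + 816.50 + 119.08 = 6866.36
Import duty = 6866.36 × 22.1% = 1517.47
Buyer bears (A): 816.50 + 119.08 + 890.37 + 163.76 + 248.07 = 2237.78
Landed cost (A) = invoice 5930.78 + 2237.78 + duty 1517.47 = 9686.03
Supplier B (CFR):
CIF value = CFR price + insurance = 7058.64 + 119.08 = 7177.72
Import duty = 7177.72 × 22.1% = 1586.28
Buyer bears (B): 119.08 + 890.37 + 163.76 + 248.07 = 1421.28
Landed cost (B) = invoice 7058.64 + 1421.28 + duty 1586.28 = 10066.20
Difference = |9686.03 − 10066.20| = 380.17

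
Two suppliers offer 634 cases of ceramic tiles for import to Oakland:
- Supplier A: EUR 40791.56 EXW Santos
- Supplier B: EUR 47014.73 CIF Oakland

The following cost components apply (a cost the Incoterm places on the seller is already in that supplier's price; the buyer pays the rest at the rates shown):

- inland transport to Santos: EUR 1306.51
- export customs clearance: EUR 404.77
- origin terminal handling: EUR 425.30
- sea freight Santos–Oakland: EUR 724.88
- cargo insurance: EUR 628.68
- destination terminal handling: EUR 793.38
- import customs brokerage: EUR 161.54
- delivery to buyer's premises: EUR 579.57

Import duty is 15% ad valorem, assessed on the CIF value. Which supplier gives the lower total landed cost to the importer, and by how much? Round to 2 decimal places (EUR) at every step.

Supplier A is cheaper by EUR 3142.98

Supplier A (EXW):
CIF value = EXW price + inland to port + export clearance + origin terminal + freight + insurance = 40791.56 + 1306.51 + 404.77 + 425.30 + 724.88 + 628.68 = 44281.70
Import duty = 44281.70 × 15% = 6642.26
Buyer bears (A): 1306.51 + 404.77 + 425.30 + 724.88 + 628.68 + 793.38 + 161.54 + 579.57 = 5024.63
Landed cost (A) = invoice 40791.56 + 5024.63 + duty 6642.26 = 52458.45
Supplier B (CIF):
The CIF price already equals the CIF value: 47014.73
Import duty = 47014.73 × 15% = 7052.21
Buyer bears (B): 793.38 + 161.54 + 579.57 = 1534.49
Landed cost (B) = invoice 47014.73 + 1534.49 + duty 7052.21 = 55601.43
Difference = |52458.45 − 55601.43| = 3142.98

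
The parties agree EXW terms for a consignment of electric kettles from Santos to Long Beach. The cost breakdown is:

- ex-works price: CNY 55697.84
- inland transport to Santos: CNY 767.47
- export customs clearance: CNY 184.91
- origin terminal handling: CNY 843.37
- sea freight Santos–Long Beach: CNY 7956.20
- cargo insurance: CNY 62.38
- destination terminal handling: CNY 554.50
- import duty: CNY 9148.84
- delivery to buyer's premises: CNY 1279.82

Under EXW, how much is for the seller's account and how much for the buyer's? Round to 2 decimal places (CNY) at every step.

EXW: the seller makes goods available at their premises; the buyer bears all onward costs.
Seller's account: goods 55697.84 = 55697.84
Buyer's account: inland to port 767.47 + export clearance 184.91 + origin terminal 843.37 + freight 7956.20 + insurance 62.38 + destination terminal 554.50 + duty 9148.84 + delivery 1279.82 = 20797.49

Seller: CNY 55697.84; buyer: CNY 20797.49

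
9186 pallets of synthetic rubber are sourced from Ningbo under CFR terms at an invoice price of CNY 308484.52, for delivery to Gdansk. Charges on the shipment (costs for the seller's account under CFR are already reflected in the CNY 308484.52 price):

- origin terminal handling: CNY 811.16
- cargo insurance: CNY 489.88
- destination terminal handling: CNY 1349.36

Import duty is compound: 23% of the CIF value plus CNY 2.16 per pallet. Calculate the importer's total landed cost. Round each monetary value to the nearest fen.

Total landed cost: CNY 401229.63

CFR: the seller pays costs through ocean freight to the destination port, but not insurance.
Already in the invoice (seller's account under CFR): origin terminal — exclude.
CIF value = CFR price + insurance = 308484.52 + 489.88 = 308974.40
Ad valorem component: 308974.40 × 23% = 71064.11
Specific component: 9186 × 2.16 = 19841.76
Import duty = 71064.11 + 19841.76 = 90905.87
Buyer bears: insurance 489.88 + destination terminal 1349.36 + duty 90905.87 = 92745.11
Landed cost = invoice 308484.52 + 92745.11 = 401229.63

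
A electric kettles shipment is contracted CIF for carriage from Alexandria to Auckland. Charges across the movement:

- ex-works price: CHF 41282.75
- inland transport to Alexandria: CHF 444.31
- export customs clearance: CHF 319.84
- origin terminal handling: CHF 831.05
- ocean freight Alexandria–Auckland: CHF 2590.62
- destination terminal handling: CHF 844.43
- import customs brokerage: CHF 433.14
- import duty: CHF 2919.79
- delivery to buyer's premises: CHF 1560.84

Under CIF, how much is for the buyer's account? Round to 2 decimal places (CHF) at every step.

CIF: the seller pays costs through ocean freight and marine insurance to the destination port.
Seller's account: goods 41282.75 + inland to port 444.31 + export clearance 319.84 + origin terminal 831.05 + freight 2590.62 = 45468.57
Buyer's account: destination terminal 844.43 + brokerage 433.14 + duty 2919.79 + delivery 1560.84 = 5758.20

Buyer's account: CHF 5758.20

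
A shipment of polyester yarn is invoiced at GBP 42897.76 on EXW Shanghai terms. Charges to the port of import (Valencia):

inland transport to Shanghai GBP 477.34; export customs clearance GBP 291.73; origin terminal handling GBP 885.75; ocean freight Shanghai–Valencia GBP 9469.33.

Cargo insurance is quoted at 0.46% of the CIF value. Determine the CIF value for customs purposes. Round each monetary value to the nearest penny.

Let C be the CIF value. C = EXW price + pre-shipment costs + freight + 0.46% × C
C − 0.46% × C = 42897.76 + 477.34 + 291.73 + 885.75 + 9469.33
0.9954 × C = 54021.91
C = 54021.91 / 0.9954 = 54271.56
Insurance premium = 0.46% × 54271.56 = 249.65

CIF value: GBP 54271.56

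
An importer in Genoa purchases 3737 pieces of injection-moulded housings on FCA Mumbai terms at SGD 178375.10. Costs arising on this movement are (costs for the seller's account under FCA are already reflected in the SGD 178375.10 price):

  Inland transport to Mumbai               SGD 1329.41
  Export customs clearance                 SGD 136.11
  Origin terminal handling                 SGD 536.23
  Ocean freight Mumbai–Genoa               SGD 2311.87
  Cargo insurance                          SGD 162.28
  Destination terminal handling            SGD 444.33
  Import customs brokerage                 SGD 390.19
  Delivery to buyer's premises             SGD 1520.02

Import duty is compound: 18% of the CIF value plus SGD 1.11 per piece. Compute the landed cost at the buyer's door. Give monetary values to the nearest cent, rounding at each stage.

Total landed cost: SGD 220537.48

FCA: the seller delivers export-cleared goods to the carrier; the buyer bears costs from that point.
Already in the invoice (seller's account under FCA): inland to port, export clearance — exclude.
CIF value = FCA price + origin terminal + freight + insurance = 178375.10 + 536.23 + 2311.87 + 162.28 = 181385.48
Ad valorem component: 181385.48 × 18% = 32649.39
Specific component: 3737 × 1.11 = 4148.07
Import duty = 32649.39 + 4148.07 = 36797.46
Buyer bears: origin terminal 536.23 + freight 2311.87 + insurance 162.28 + destination terminal 444.33 + brokerage 390.19 + delivery 1520.02 + duty 36797.46 = 42162.38
Landed cost = invoice 178375.10 + 42162.38 = 220537.48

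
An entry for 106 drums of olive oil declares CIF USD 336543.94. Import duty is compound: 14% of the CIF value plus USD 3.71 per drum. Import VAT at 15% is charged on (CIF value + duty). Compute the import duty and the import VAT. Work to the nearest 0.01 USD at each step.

Ad valorem component: 336543.94 × 14% = 47116.15
Specific component: 106 × 3.71 = 393.26
Import duty = 47116.15 + 393.26 = 47509.41
VAT base = CIF + duty = 336543.94 + 47509.41 = 384053.35
Import VAT = 384053.35 × 15% = 57608.00

Import duty: USD 47509.41; import VAT: USD 57608.00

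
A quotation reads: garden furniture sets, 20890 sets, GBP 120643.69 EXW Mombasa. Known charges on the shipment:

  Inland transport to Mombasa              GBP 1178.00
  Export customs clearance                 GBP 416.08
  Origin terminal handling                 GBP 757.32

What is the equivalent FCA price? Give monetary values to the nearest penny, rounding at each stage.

FCA price: GBP 122237.77

Not relevant to the conversion: origin terminal — on the buyer under both terms; not part of either seller's price.
From EXW to FCA, the seller additionally bears: inland to port, export clearance.
FCA price = 120643.69 + 1178.00 + 416.08 = 122237.77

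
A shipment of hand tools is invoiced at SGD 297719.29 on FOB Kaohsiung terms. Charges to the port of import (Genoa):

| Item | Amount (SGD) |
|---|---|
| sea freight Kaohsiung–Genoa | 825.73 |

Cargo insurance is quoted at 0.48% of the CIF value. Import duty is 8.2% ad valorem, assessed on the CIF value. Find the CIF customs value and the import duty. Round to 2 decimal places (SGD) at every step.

CIF value: SGD 299984.95; import duty: SGD 24598.77

Let C be the CIF value. C = FOB price + freight + 0.48% × C
C − 0.48% × C = 297719.29 + 825.73
0.9952 × C = 298545.02
C = 298545.02 / 0.9952 = 299984.95
Insurance premium = 0.48% × 299984.95 = 1439.93
Import duty = 299984.95 × 8.2% = 24598.77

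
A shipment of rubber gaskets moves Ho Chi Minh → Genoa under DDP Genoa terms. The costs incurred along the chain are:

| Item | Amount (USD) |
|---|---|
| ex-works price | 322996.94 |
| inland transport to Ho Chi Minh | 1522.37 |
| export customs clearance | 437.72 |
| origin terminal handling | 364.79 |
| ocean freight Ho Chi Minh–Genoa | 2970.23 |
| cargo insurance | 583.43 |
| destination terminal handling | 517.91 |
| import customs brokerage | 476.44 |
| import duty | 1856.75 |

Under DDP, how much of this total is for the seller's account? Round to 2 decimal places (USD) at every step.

Seller's account: USD 331726.58

DDP: the seller bears all costs including import duty.
Seller's account: goods 322996.94 + inland to port 1522.37 + export clearance 437.72 + origin terminal 364.79 + freight 2970.23 + insurance 583.43 + destination terminal 517.91 + brokerage 476.44 + duty 1856.75 = 331726.58
Buyer's account: 0.00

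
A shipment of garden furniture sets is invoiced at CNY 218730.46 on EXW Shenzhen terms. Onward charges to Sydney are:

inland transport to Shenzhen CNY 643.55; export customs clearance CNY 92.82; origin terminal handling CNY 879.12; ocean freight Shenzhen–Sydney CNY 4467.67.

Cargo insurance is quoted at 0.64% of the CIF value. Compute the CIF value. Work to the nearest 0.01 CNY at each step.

CIF value: CNY 226261.69

Let C be the CIF value. C = EXW price + pre-shipment costs + freight + 0.64% × C
C − 0.64% × C = 218730.46 + 643.55 + 92.82 + 879.12 + 4467.67
0.9936 × C = 224813.62
C = 224813.62 / 0.9936 = 226261.69
Insurance premium = 0.64% × 226261.69 = 1448.07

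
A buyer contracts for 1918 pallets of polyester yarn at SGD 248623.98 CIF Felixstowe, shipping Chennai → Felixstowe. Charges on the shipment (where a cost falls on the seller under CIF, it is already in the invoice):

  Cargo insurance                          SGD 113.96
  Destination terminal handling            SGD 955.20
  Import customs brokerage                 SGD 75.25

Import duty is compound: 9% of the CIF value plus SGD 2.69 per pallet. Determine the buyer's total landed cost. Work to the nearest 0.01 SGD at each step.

Total landed cost: SGD 277190.01

CIF: the seller pays costs through ocean freight and marine insurance to the destination port.
Already in the invoice (seller's account under CIF): insurance — exclude.
The CIF price already equals the CIF value: 248623.98
Ad valorem component: 248623.98 × 9% = 22376.16
Specific component: 1918 × 2.69 = 5159.42
Import duty = 22376.16 + 5159.42 = 27535.58
Buyer bears: destination terminal 955.20 + brokerage 75.25 + duty 27535.58 = 28566.03
Landed cost = invoice 248623.98 + 28566.03 = 277190.01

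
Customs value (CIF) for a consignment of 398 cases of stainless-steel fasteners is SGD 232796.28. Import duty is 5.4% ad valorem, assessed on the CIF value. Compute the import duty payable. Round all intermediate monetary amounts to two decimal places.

Import duty = 232796.28 × 5.4% = 12571.00

Import duty: SGD 12571.00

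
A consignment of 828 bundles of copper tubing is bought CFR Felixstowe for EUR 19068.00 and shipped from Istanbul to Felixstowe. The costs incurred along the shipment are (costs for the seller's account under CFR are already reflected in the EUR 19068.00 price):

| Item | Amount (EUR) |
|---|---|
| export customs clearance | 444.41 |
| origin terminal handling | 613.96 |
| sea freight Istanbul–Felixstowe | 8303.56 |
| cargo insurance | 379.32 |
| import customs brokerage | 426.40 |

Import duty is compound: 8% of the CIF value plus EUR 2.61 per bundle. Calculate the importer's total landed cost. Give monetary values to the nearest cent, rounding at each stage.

Total landed cost: EUR 23590.59

CFR: the seller pays costs through ocean freight to the destination port, but not insurance.
Already in the invoice (seller's account under CFR): export clearance, origin terminal, freight — exclude.
CIF value = CFR price + insurance = 19068.00 + 379.32 = 19447.32
Ad valorem component: 19447.32 × 8% = 1555.79
Specific component: 828 × 2.61 = 2161.08
Import duty = 1555.79 + 2161.08 = 3716.87
Buyer bears: insurance 379.32 + brokerage 426.40 + duty 3716.87 = 4522.59
Landed cost = invoice 19068.00 + 4522.59 = 23590.59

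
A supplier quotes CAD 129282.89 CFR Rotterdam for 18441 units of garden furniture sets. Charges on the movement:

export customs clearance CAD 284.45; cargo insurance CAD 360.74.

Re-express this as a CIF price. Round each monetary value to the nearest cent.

Not relevant to the conversion: export clearance — on the seller under both CFR and CIF; already in the CFR price and stays in the CIF price.
From CFR to CIF, the seller additionally bears: insurance.
CIF price = 129282.89 + 360.74 = 129643.63

CIF price: CAD 129643.63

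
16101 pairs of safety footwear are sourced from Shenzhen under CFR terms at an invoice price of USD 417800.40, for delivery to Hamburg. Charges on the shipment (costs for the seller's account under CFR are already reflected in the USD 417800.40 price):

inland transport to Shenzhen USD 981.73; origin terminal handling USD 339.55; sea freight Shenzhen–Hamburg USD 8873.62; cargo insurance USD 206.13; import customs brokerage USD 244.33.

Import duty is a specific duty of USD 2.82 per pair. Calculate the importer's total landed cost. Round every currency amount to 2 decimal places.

CFR: the seller pays costs through ocean freight to the destination port, but not insurance.
Already in the invoice (seller's account under CFR): inland to port, origin terminal, freight — exclude.
CIF value = CFR price + insurance = 417800.40 + 206.13 = 418006.53
Import duty = 16101 × 2.82 = 45404.82
Buyer bears: insurance 206.13 + brokerage 244.33 + duty 45404.82 = 45855.28
Landed cost = invoice 417800.40 + 45855.28 = 463655.68

Total landed cost: USD 463655.68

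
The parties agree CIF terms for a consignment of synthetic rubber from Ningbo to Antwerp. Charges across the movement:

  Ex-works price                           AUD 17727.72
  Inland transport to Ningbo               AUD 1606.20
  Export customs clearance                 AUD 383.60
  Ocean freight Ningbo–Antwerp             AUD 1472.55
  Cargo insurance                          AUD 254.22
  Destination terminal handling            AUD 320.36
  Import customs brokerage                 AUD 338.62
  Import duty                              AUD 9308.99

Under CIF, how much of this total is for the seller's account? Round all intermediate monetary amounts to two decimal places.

Seller's account: AUD 21444.29

CIF: the seller pays costs through ocean freight and marine insurance to the destination port.
Seller's account: goods 17727.72 + inland to port 1606.20 + export clearance 383.60 + freight 1472.55 + insurance 254.22 = 21444.29
Buyer's account: destination terminal 320.36 + brokerage 338.62 + duty 9308.99 = 9967.97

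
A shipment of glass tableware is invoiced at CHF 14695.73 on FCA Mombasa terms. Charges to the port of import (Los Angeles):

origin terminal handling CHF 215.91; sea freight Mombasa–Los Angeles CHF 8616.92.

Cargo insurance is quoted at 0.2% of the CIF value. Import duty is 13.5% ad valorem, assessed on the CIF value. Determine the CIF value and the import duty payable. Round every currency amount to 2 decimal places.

CIF value: CHF 23575.71; import duty: CHF 3182.72

Let C be the CIF value. C = FCA price + pre-shipment costs + freight + 0.2% × C
C − 0.2% × C = 14695.73 + 215.91 + 8616.92
0.998 × C = 23528.56
C = 23528.56 / 0.998 = 23575.71
Insurance premium = 0.2% × 23575.71 = 47.15
Import duty = 23575.71 × 13.5% = 3182.72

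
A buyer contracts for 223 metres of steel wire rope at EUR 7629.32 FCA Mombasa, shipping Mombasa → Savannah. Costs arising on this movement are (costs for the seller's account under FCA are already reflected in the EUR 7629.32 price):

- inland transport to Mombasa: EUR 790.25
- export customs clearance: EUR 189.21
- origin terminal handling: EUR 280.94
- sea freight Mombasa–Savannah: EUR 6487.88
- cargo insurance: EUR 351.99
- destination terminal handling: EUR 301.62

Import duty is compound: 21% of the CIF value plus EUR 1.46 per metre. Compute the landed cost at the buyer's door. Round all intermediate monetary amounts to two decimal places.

FCA: the seller delivers export-cleared goods to the carrier; the buyer bears costs from that point.
Already in the invoice (seller's account under FCA): inland to port, export clearance — exclude.
CIF value = FCA price + origin terminal + freight + insurance = 7629.32 + 280.94 + 6487.88 + 351.99 = 14750.13
Ad valorem component: 14750.13 × 21% = 3097.53
Specific component: 223 × 1.46 = 325.58
Import duty = 3097.53 + 325.58 = 3423.11
Buyer bears: origin terminal 280.94 + freight 6487.88 + insurance 351.99 + destination terminal 301.62 + duty 3423.11 = 10845.54
Landed cost = invoice 7629.32 + 10845.54 = 18474.86

Total landed cost: EUR 18474.86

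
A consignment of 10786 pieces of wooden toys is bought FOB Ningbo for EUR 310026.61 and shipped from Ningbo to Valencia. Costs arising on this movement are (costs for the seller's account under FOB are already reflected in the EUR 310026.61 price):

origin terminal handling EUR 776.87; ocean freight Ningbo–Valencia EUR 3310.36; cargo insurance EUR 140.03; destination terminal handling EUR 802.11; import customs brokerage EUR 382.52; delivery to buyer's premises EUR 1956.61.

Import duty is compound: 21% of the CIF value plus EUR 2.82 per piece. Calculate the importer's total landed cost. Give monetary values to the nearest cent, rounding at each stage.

Total landed cost: EUR 412864.93

FOB: the seller bears costs until goods are on board at the origin port; the buyer bears freight, insurance and all costs thereafter.
Already in the invoice (seller's account under FOB): origin terminal — exclude.
CIF value = FOB price + freight + insurance = 310026.61 + 3310.36 + 140.03 = 313477.00
Ad valorem component: 313477.00 × 21% = 65830.17
Specific component: 10786 × 2.82 = 30416.52
Import duty = 65830.17 + 30416.52 = 96246.69
Buyer bears: freight 3310.36 + insurance 140.03 + destination terminal 802.11 + brokerage 382.52 + delivery 1956.61 + duty 96246.69 = 102838.32
Landed cost = invoice 310026.61 + 102838.32 = 412864.93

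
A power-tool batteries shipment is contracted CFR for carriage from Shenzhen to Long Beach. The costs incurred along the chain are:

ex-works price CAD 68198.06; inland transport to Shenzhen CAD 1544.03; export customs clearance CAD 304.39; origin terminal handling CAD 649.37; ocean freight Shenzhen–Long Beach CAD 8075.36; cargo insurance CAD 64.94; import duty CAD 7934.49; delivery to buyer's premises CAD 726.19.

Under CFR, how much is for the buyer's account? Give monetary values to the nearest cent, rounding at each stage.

CFR: the seller pays costs through ocean freight to the destination port, but not insurance.
Seller's account: goods 68198.06 + inland to port 1544.03 + export clearance 304.39 + origin terminal 649.37 + freight 8075.36 = 78771.21
Buyer's account: insurance 64.94 + duty 7934.49 + delivery 726.19 = 8725.62

Buyer's account: CAD 8725.62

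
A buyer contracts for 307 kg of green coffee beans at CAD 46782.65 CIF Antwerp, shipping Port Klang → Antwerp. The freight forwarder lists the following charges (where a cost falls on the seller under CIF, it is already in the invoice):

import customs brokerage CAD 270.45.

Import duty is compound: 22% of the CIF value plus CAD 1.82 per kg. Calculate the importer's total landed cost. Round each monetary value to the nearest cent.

CIF: the seller pays costs through ocean freight and marine insurance to the destination port.
The CIF price already equals the CIF value: 46782.65
Ad valorem component: 46782.65 × 22% = 10292.18
Specific component: 307 × 1.82 = 558.74
Import duty = 10292.18 + 558.74 = 10850.92
Buyer bears: brokerage 270.45 + duty 10850.92 = 11121.37
Landed cost = invoice 46782.65 + 11121.37 = 57904.02

Total landed cost: CAD 57904.02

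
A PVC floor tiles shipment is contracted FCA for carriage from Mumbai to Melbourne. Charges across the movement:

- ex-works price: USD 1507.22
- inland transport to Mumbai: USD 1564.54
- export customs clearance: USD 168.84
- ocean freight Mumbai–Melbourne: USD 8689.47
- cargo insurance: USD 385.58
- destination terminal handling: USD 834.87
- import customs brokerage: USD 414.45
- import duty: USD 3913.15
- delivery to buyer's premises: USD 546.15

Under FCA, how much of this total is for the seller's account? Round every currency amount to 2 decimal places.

FCA: the seller delivers export-cleared goods to the carrier; the buyer bears costs from that point.
Seller's account: goods 1507.22 + inland to port 1564.54 + export clearance 168.84 = 3240.60
Buyer's account: freight 8689.47 + insurance 385.58 + destination terminal 834.87 + brokerage 414.45 + duty 3913.15 + delivery 546.15 = 14783.67

Seller's account: USD 3240.60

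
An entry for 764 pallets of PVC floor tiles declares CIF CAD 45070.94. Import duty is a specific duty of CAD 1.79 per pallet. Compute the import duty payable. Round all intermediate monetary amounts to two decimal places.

Import duty = 764 × 1.79 = 1367.56

Import duty: CAD 1367.56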